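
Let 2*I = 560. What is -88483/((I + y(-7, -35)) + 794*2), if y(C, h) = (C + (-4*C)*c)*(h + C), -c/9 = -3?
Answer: 88483/29590 ≈ 2.9903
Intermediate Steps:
c = 27 (c = -9*(-3) = 27)
y(C, h) = -107*C*(C + h) (y(C, h) = (C - 4*C*27)*(h + C) = (C - 108*C)*(C + h) = (-107*C)*(C + h) = -107*C*(C + h))
I = 280 (I = (½)*560 = 280)
-88483/((I + y(-7, -35)) + 794*2) = -88483/((280 - 107*(-7)*(-7 - 35)) + 794*2) = -88483/((280 - 107*(-7)*(-42)) + 1588) = -88483/((280 - 31458) + 1588) = -88483/(-31178 + 1588) = -88483/(-29590) = -88483*(-1/29590) = 88483/29590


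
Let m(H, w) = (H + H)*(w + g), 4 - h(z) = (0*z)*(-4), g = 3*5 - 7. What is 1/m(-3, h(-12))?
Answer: -1/72 ≈ -0.013889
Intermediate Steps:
g = 8 (g = 15 - 7 = 8)
h(z) = 4 (h(z) = 4 - 0*z*(-4) = 4 - 0*(-4) = 4 - 1*0 = 4 + 0 = 4)
m(H, w) = 2*H*(8 + w) (m(H, w) = (H + H)*(w + 8) = (2*H)*(8 + w) = 2*H*(8 + w))
1/m(-3, h(-12)) = 1/(2*(-3)*(8 + 4)) = 1/(2*(-3)*12) = 1/(-72) = -1/72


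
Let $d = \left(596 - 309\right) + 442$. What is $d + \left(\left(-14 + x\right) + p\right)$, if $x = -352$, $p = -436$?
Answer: $-73$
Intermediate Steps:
$d = 729$ ($d = 287 + 442 = 729$)
$d + \left(\left(-14 + x\right) + p\right) = 729 - 802 = -73$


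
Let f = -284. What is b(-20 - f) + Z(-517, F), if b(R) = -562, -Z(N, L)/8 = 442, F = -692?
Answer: -4098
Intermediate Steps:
Z(N, L) = -3536 (Z(N, L) = -8*442 = -3536)
b(-20 - f) + Z(-517, F) = -562 - 3536 = -4098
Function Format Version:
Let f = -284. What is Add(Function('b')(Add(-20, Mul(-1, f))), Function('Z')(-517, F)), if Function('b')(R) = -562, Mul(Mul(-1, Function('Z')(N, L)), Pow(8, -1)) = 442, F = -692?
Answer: -4098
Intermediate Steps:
Function('Z')(N, L) = -3536 (Function('Z')(N, L) = Mul(-8, 442) = -3536)
Add(Function('b')(Add(-20, Mul(-1, f))), Function('Z')(-517, F)) = Add(-562, -3536) = -4098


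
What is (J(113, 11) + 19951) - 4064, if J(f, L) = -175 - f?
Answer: 15599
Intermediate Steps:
(J(113, 11) + 19951) - 4064 = ((-175 - 1*113) + 19951) - 4064 = ((-175 - 113) + 19951) - 4064 = (-288 + 19951) - 4064 = 19663 - 4064 = 15599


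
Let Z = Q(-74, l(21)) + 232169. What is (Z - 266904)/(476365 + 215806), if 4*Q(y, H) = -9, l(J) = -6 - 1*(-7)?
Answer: -138949/2768684 ≈ -0.050186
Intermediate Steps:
l(J) = 1 (l(J) = -6 + 7 = 1)
Q(y, H) = -9/4 (Q(y, H) = (1/4)*(-9) = -9/4)
Z = 928667/4 (Z = -9/4 + 232169 = 928667/4 ≈ 2.3217e+5)
(Z - 266904)/(476365 + 215806) = (928667/4 - 266904)/(476365 + 215806) = -138949/4/692171 = -138949/4*1/692171 = -138949/2768684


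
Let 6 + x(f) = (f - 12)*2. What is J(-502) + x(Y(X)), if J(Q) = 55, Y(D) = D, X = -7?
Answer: 11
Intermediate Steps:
x(f) = -30 + 2*f (x(f) = -6 + (f - 12)*2 = -6 + (-12 + f)*2 = -6 + (-24 + 2*f) = -30 + 2*f)
J(-502) + x(Y(X)) = 55 + (-30 + 2*(-7)) = 55 + (-30 - 14) = 55 - 44 = 11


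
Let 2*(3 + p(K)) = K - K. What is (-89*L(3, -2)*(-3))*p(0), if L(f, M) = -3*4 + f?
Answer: 7209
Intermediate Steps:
L(f, M) = -12 + f
p(K) = -3 (p(K) = -3 + (K - K)/2 = -3 + (1/2)*0 = -3 + 0 = -3)
(-89*L(3, -2)*(-3))*p(0) = -89*(-12 + 3)*(-3)*(-3) = -(-801)*(-3)*(-3) = -89*27*(-3) = -2403*(-3) = 7209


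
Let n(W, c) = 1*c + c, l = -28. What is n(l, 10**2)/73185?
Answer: 40/14637 ≈ 0.0027328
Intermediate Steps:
n(W, c) = 2*c (n(W, c) = c + c = 2*c)
n(l, 10**2)/73185 = (2*10**2)/73185 = (2*100)*(1/73185) = 200*(1/73185) = 40/14637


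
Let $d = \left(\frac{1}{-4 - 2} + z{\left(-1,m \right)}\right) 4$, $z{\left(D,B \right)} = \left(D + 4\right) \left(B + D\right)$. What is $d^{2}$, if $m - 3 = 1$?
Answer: $\frac{11236}{9} \approx 1248.4$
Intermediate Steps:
$m = 4$ ($m = 3 + 1 = 4$)
$z{\left(D,B \right)} = \left(4 + D\right) \left(B + D\right)$
$d = \frac{106}{3}$ ($d = \left(\frac{1}{-4 - 2} + \left(\left(-1\right)^{2} + 4 \cdot 4 + 4 \left(-1\right) + 4 \left(-1\right)\right)\right) 4 = \left(\frac{1}{-6} + \left(1 + 16 - 4 - 4\right)\right) 4 = \left(- \frac{1}{6} + 9\right) 4 = \frac{53}{6} \cdot 4 = \frac{106}{3} \approx 35.333$)
$d^{2} = \left(\frac{106}{3}\right)^{2} = \frac{11236}{9}$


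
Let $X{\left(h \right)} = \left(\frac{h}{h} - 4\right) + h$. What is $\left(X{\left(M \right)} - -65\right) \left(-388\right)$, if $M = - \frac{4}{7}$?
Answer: $- \frac{166840}{7} \approx -23834.0$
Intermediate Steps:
$M = - \frac{4}{7}$ ($M = \left(-4\right) \frac{1}{7} = - \frac{4}{7} \approx -0.57143$)
$X{\left(h \right)} = -3 + h$ ($X{\left(h \right)} = \left(1 - 4\right) + h = -3 + h$)
$\left(X{\left(M \right)} - -65\right) \left(-388\right) = \left(\left(-3 - \frac{4}{7}\right) - -65\right) \left(-388\right) = \left(- \frac{25}{7} + 65\right) \left(-388\right) = \frac{430}{7} \left(-388\right) = - \frac{166840}{7}$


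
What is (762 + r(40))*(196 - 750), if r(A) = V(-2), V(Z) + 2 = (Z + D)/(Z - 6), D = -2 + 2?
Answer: -842357/2 ≈ -4.2118e+5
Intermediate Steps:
D = 0
V(Z) = -2 + Z/(-6 + Z) (V(Z) = -2 + (Z + 0)/(Z - 6) = -2 + Z/(-6 + Z))
r(A) = -7/4 (r(A) = (12 - 1*(-2))/(-6 - 2) = (12 + 2)/(-8) = -⅛*14 = -7/4)
(762 + r(40))*(196 - 750) = (762 - 7/4)*(196 - 750) = (3041/4)*(-554) = -842357/2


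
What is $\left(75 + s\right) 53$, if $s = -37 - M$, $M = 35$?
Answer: $159$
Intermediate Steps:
$s = -72$ ($s = -37 - 35 = -72$)
$\left(75 + s\right) 53 = \left(75 - 72\right) 53 = 3 \cdot 53 = 159$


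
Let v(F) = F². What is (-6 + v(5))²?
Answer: 361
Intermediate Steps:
(-6 + v(5))² = (-6 + 5²)² = (-6 + 25)² = 19² = 361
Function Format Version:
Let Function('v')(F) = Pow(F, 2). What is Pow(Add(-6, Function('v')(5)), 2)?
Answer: 361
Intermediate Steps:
Pow(Add(-6, Function('v')(5)), 2) = Pow(Add(-6, Pow(5, 2)), 2) = Pow(Add(-6, 25), 2) = Pow(19, 2) = 361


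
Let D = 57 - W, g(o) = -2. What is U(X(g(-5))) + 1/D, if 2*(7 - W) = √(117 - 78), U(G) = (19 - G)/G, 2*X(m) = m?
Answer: -199020/9961 - 2*√39/9961 ≈ -19.981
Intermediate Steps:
X(m) = m/2
U(G) = (19 - G)/G
W = 7 - √39/2 (W = 7 - √(117 - 78)/2 = 7 - √39/2 ≈ 3.8775)
D = 50 + √39/2 (D = 57 - (7 - √39/2) = 57 + (-7 + √39/2) = 50 + √39/2 ≈ 53.122)
U(X(g(-5))) + 1/D = (19 - (-2)/2)/(((½)*(-2))) + 1/(50 + √39/2) = (19 - 1*(-1))/(-1) + 1/(50 + √39/2) = -(19 + 1) + 1/(50 + √39/2) = -1*20 + 1/(50 + √39/2) = -20 + 1/(50 + √39/2)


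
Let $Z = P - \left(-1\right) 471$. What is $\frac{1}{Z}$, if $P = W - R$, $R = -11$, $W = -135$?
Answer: $\frac{1}{347} \approx 0.0028818$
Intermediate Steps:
$P = -124$ ($P = -135 - -11 = -135 + 11 = -124$)
$Z = 347$ ($Z = -124 - \left(-1\right) 471 = -124 - -471 = -124 + 471 = 347$)
$\frac{1}{Z} = \frac{1}{347}$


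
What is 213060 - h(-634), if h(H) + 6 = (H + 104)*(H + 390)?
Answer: 83746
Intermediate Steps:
h(H) = -6 + (104 + H)*(390 + H) (h(H) = -6 + (H + 104)*(H + 390) = -6 + (104 + H)*(390 + H))
213060 - h(-634) = 213060 - (40554 + (-634)**2 + 494*(-634)) = 213060 - (40554 + 401956 - 313196) = 213060 - 1*129314 = 213060 - 129314 = 83746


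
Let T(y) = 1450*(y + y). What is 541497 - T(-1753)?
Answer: 5625197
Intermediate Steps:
T(y) = 2900*y (T(y) = 1450*(2*y) = 2900*y)
541497 - T(-1753) = 541497 - 2900*(-1753) = 541497 - 1*(-5083700) = 541497 + 5083700 = 5625197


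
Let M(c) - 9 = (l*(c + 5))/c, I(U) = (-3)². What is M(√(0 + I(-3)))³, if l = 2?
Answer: 79507/27 ≈ 2944.7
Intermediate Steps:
I(U) = 9
M(c) = 9 + (10 + 2*c)/c (M(c) = 9 + (2*(c + 5))/c = 9 + (2*(5 + c))/c = 9 + (10 + 2*c)/c)
M(√(0 + I(-3)))³ = (11 + 10/(√(0 + 9)))³ = (11 + 10/(√9))³ = (11 + 10/3)³ = (43/3)³ = 79507/27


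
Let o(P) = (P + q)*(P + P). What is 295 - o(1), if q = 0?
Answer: 293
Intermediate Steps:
o(P) = 2*P² (o(P) = (P + 0)*(P + P) = P*(2*P) = 2*P²)
295 - o(1) = 295 - 2*1² = 295 - 2 = 293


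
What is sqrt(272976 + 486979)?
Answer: sqrt(759955) ≈ 871.75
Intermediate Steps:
sqrt(272976 + 486979) = sqrt(759955)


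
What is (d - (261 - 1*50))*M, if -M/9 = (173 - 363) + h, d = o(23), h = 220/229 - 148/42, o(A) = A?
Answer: -522284304/1603 ≈ -3.2582e+5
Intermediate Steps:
h = -12326/4809 (h = 220*(1/229) - 148*1/42 = 220/229 - 74/21 = -12326/4809 ≈ -2.5631)
d = 23
M = 2778108/1603 (M = -9*((173 - 363) - 12326/4809) = -9*(-190 - 12326/4809) = -9*(-926036/4809) = 2778108/1603 ≈ 1733.1)
(d - (261 - 1*50))*M = (23 - (261 - 1*50))*(2778108/1603) = (23 - (261 - 50))*(2778108/1603) = (23 - 1*211)*(2778108/1603) = (23 - 211)*(2778108/1603) = -188*2778108/1603 = -522284304/1603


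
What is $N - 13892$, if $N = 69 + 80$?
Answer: $-13743$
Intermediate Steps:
$N = 149$
$N - 13892 = 149 - 13892 = -13743$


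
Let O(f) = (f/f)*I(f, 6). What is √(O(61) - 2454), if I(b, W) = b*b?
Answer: √1267 ≈ 35.595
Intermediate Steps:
I(b, W) = b²
O(f) = f² (O(f) = (f/f)*f² = 1*f² = f²)
√(O(61) - 2454) = √(61² - 2454) = √(3721 - 2454) = √1267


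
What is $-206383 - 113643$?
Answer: $-320026$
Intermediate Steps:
$-206383 - 113643 = -320026$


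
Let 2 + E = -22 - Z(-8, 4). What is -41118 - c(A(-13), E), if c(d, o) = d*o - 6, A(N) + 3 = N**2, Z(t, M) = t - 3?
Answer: -38954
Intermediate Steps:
Z(t, M) = -3 + t
A(N) = -3 + N**2
E = -13 (E = -2 + (-22 - (-3 - 8)) = -2 + (-22 - 1*(-11)) = -2 + (-22 + 11) = -2 - 11 = -13)
c(d, o) = -6 + d*o
-41118 - c(A(-13), E) = -41118 - (-6 + (-3 + (-13)**2)*(-13)) = -41118 - (-6 + (-3 + 169)*(-13)) = -41118 - (-6 + 166*(-13)) = -41118 - (-6 - 2158) = -41118 - 1*(-2164) = -41118 + 2164 = -38954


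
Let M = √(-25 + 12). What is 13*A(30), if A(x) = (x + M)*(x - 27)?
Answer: 1170 + 39*I*√13 ≈ 1170.0 + 140.62*I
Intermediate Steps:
M = I*√13 (M = √(-13) = I*√13 ≈ 3.6056*I)
A(x) = (-27 + x)*(x + I*√13) (A(x) = (x + I*√13)*(x - 27) = (x + I*√13)*(-27 + x) = (-27 + x)*(x + I*√13))
13*A(30) = 13*(30² - 27*30 - 27*I*√13 + I*30*√13) = 13*(900 - 810 - 27*I*√13 + 30*I*√13) = 13*(90 + 3*I*√13) = 1170 + 39*I*√13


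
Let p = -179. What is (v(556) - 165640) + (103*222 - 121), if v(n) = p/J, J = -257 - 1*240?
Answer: -71018636/497 ≈ -1.4289e+5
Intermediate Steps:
J = -497 (J = -257 - 240 = -497)
v(n) = 179/497 (v(n) = -179/(-497) = -179*(-1/497) = 179/497)
(v(556) - 165640) + (103*222 - 121) = (179/497 - 165640) + (103*222 - 121) = -82322901/497 + (22866 - 121) = -82322901/497 + 22745 = -71018636/497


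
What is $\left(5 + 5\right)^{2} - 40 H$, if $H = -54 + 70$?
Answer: $-540$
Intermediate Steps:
$H = 16$
$\left(5 + 5\right)^{2} - 40 H = \left(5 + 5\right)^{2} - 640 = 10^{2} - 640 = 100 - 640 = -540$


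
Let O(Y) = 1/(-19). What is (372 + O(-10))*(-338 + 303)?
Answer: -247345/19 ≈ -13018.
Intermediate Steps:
O(Y) = -1/19
(372 + O(-10))*(-338 + 303) = (372 - 1/19)*(-338 + 303) = (7067/19)*(-35) = -247345/19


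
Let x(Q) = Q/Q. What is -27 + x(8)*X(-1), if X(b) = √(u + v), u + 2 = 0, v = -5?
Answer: -27 + I*√7 ≈ -27.0 + 2.6458*I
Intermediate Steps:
u = -2 (u = -2 + 0 = -2)
x(Q) = 1
X(b) = I*√7 (X(b) = √(-2 - 5) = √(-7) = I*√7)
-27 + x(8)*X(-1) = -27 + 1*(I*√7) = -27 + I*√7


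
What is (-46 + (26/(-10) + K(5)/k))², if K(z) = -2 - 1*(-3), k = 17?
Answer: 17023876/7225 ≈ 2356.2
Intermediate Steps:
K(z) = 1 (K(z) = -2 + 3 = 1)
(-46 + (26/(-10) + K(5)/k))² = (-46 + (26/(-10) + 1/17))² = (-46 + (26*(-⅒) + 1*(1/17)))² = (-46 + (-13/5 + 1/17))² = (-46 - 216/85)² = (-4126/85)² = 17023876/7225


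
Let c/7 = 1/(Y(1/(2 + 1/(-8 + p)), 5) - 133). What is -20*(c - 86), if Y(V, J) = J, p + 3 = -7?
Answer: 55075/32 ≈ 1721.1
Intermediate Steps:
p = -10 (p = -3 - 7 = -10)
c = -7/128 (c = 7/(5 - 133) = 7/(-128) = 7*(-1/128) = -7/128 ≈ -0.054688)
-20*(c - 86) = -20*(-7/128 - 86) = -20*(-11015/128) = 55075/32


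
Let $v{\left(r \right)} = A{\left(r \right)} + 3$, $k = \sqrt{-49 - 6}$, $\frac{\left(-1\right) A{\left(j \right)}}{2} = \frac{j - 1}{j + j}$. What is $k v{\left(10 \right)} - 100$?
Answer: $-100 + \frac{21 i \sqrt{55}}{10} \approx -100.0 + 15.574 i$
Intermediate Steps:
$A{\left(j \right)} = - \frac{-1 + j}{j}$ ($A{\left(j \right)} = - 2 \frac{j - 1}{j + j} = - 2 \frac{-1 + j}{2 j} = - \frac{-1 + j}{j}$)
$k = i \sqrt{55}$ ($k = \sqrt{-55} = i \sqrt{55} \approx 7.4162 i$)
$v{\left(r \right)} = 3 + \frac{1 - r}{r}$ ($v{\left(r \right)} = \frac{1 - r}{r} + 3 = 3 + \frac{1 - r}{r}$)
$k v{\left(10 \right)} - 100 = i \sqrt{55} \left(2 + \frac{1}{10}\right) - 100 = i \sqrt{55} \cdot \frac{21}{10} - 100 = \frac{21 i \sqrt{55}}{10} - 100 = -100 + \frac{21 i \sqrt{55}}{10}$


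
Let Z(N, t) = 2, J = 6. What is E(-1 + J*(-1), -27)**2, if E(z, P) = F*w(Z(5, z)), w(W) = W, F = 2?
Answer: 16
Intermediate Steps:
E(z, P) = 4 (E(z, P) = 2*2 = 4)
E(-1 + J*(-1), -27)**2 = 4**2 = 16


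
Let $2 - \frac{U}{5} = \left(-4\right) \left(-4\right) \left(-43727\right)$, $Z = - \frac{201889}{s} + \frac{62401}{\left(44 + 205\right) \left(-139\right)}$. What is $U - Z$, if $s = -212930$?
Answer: $\frac{25780540516443851}{7369720230} \approx 3.4982 \cdot 10^{6}$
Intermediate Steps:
$Z = - \frac{6299464751}{7369720230}$ ($Z = - \frac{201889}{-212930} + \frac{62401}{\left(44 + 205\right) \left(-139\right)} = \left(-201889\right) \left(- \frac{1}{212930}\right) + \frac{62401}{249 \left(-139\right)} = \frac{201889}{212930} + \frac{62401}{-34611} = \frac{201889}{212930} + 62401 \left(- \frac{1}{34611}\right) = \frac{201889}{212930} - \frac{62401}{34611} = - \frac{6299464751}{7369720230} \approx -0.85478$)
$U = 3498170$ ($U = 10 - 5 \left(-4\right) \left(-4\right) \left(-43727\right) = 10 - 5 \cdot 16 \left(-43727\right) = 10 - -3498160 = 10 + 3498160 = 3498170$)
$U - Z = 3498170 - - \frac{6299464751}{7369720230} = 3498170 + \frac{6299464751}{7369720230} = \frac{25780540516443851}{7369720230}$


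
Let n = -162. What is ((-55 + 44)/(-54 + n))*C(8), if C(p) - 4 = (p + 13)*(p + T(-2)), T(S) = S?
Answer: 715/108 ≈ 6.6204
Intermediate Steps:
C(p) = 4 + (-2 + p)*(13 + p) (C(p) = 4 + (p + 13)*(p - 2) = 4 + (13 + p)*(-2 + p) = 4 + (-2 + p)*(13 + p))
((-55 + 44)/(-54 + n))*C(8) = ((-55 + 44)/(-54 - 162))*(-22 + 8² + 11*8) = (-11/(-216))*(-22 + 64 + 88) = -11*(-1/216)*130 = (11/216)*130 = 715/108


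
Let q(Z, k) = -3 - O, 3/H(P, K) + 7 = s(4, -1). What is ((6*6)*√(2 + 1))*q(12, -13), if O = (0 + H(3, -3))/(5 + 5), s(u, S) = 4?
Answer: -522*√3/5 ≈ -180.83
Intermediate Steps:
H(P, K) = -1 (H(P, K) = 3/(-7 + 4) = 3/(-3) = 3*(-⅓) = -1)
O = -⅒ (O = (0 - 1)/(5 + 5) = -1/10 = -1*⅒ = -⅒ ≈ -0.10000)
q(Z, k) = -29/10 (q(Z, k) = -3 - 1*(-⅒) = -3 + ⅒ = -29/10)
((6*6)*√(2 + 1))*q(12, -13) = ((6*6)*√(2 + 1))*(-29/10) = (36*√3)*(-29/10) = -522*√3/5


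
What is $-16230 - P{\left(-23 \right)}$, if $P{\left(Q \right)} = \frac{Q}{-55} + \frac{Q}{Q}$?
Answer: $- \frac{892728}{55} \approx -16231.0$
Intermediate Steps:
$P{\left(Q \right)} = 1 - \frac{Q}{55}$ ($P{\left(Q \right)} = Q \left(- \frac{1}{55}\right) + 1 = - \frac{Q}{55} + 1 = 1 - \frac{Q}{55}$)
$-16230 - P{\left(-23 \right)} = -16230 - \left(1 - - \frac{23}{55}\right) = -16230 - \left(1 + \frac{23}{55}\right) = -16230 - \frac{78}{55} = - \frac{892728}{55}$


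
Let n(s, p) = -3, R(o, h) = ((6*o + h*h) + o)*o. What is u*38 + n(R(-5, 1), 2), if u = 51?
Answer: 1935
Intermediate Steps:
R(o, h) = o*(h² + 7*o) (R(o, h) = ((6*o + h²) + o)*o = ((h² + 6*o) + o)*o = (h² + 7*o)*o = o*(h² + 7*o))
u*38 + n(R(-5, 1), 2) = 51*38 - 3 = 1938 - 3 = 1935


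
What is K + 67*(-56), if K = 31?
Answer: -3721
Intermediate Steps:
K + 67*(-56) = 31 + 67*(-56) = 31 - 3752 = -3721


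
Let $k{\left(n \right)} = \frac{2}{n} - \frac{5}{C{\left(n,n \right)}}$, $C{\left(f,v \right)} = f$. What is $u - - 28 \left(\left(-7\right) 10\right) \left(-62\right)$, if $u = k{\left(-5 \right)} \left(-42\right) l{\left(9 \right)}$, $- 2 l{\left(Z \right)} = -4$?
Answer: $\frac{607348}{5} \approx 1.2147 \cdot 10^{5}$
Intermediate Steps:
$l{\left(Z \right)} = 2$ ($l{\left(Z \right)} = \left(- \frac{1}{2}\right) \left(-4\right) = 2$)
$k{\left(n \right)} = - \frac{3}{n}$ ($k{\left(n \right)} = \frac{2}{n} - \frac{5}{n} = - \frac{3}{n}$)
$u = - \frac{252}{5}$ ($u = - \frac{3}{-5} \left(-42\right) 2 = \left(-3\right) \left(- \frac{1}{5}\right) \left(-42\right) 2 = \frac{3}{5} \left(-42\right) 2 = \left(- \frac{126}{5}\right) 2 = - \frac{252}{5} \approx -50.4$)
$u - - 28 \left(\left(-7\right) 10\right) \left(-62\right) = - \frac{252}{5} - - 28 \left(\left(-7\right) 10\right) \left(-62\right) = - \frac{252}{5} - \left(-28\right) \left(-70\right) \left(-62\right) = - \frac{252}{5} - 1960 \left(-62\right) = - \frac{252}{5} - -121520 = - \frac{252}{5} + 121520 = \frac{607348}{5}$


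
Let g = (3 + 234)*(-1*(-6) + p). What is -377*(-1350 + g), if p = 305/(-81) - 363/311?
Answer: 3472847846/8397 ≈ 4.1358e+5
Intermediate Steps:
p = -124258/25191 (p = 305*(-1/81) - 363*1/311 = -305/81 - 363/311 = -124258/25191 ≈ -4.9326)
g = 2124152/8397 (g = (3 + 234)*(-1*(-6) - 124258/25191) = 237*(6 - 124258/25191) = 237*(26888/25191) = 2124152/8397 ≈ 252.97)
-377*(-1350 + g) = -377*(-1350 + 2124152/8397) = -377*(-9211798/8397) = 3472847846/8397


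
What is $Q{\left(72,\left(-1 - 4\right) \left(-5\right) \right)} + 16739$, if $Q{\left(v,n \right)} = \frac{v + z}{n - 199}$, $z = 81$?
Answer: $\frac{970811}{58} \approx 16738.0$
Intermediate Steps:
$Q{\left(v,n \right)} = \frac{81 + v}{-199 + n}$ ($Q{\left(v,n \right)} = \frac{v + 81}{n - 199} = \frac{81 + v}{-199 + n}$)
$Q{\left(72,\left(-1 - 4\right) \left(-5\right) \right)} + 16739 = \frac{81 + 72}{-199 + \left(-1 - 4\right) \left(-5\right)} + 16739 = \frac{1}{-199 - -25} \cdot 153 + 16739 = \frac{1}{-199 + 25} \cdot 153 + 16739 = \frac{1}{-174} \cdot 153 + 16739 = \left(- \frac{1}{174}\right) 153 + 16739 = - \frac{51}{58} + 16739 = \frac{970811}{58}$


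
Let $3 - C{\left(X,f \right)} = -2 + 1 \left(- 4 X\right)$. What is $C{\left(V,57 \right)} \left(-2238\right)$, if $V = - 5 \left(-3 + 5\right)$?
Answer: $78330$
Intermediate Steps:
$V = -10$ ($V = \left(-5\right) 2 = -10$)
$C{\left(X,f \right)} = 5 + 4 X$ ($C{\left(X,f \right)} = 3 - \left(-2 + 1 \left(- 4 X\right)\right) = 3 - \left(-2 - 4 X\right) = 3 + \left(2 + 4 X\right) = 5 + 4 X$)
$C{\left(V,57 \right)} \left(-2238\right) = \left(5 + 4 \left(-10\right)\right) \left(-2238\right) = \left(5 - 40\right) \left(-2238\right) = \left(-35\right) \left(-2238\right) = 78330$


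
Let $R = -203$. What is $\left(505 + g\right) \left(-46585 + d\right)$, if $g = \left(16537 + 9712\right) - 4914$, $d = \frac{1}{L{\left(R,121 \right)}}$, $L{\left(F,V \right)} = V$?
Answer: $- \frac{123107362560}{121} \approx -1.0174 \cdot 10^{9}$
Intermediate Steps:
$d = \frac{1}{121} \approx 0.0082645$
$g = 21335$ ($g = 26249 - 4914 = 21335$)
$\left(505 + g\right) \left(-46585 + d\right) = \left(505 + 21335\right) \left(-46585 + \frac{1}{121}\right) = 21840 \left(- \frac{5636784}{121}\right) = - \frac{123107362560}{121}$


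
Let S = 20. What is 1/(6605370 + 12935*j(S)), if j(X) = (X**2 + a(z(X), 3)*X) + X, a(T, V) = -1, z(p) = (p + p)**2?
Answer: 1/11779370 ≈ 8.4894e-8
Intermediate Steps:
z(p) = 4*p**2 (z(p) = (2*p)**2 = 4*p**2)
j(X) = X**2 (j(X) = (X**2 - X) + X = X**2)
1/(6605370 + 12935*j(S)) = 1/(6605370 + 12935*20**2) = 1/(6605370 + 12935*400) = 1/(6605370 + 5174000) = 1/11779370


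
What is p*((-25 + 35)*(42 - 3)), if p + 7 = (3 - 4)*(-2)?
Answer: -1950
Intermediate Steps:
p = -5 (p = -7 + (3 - 4)*(-2) = -7 - 1*(-2) = -7 + 2 = -5)
p*((-25 + 35)*(42 - 3)) = -5*(-25 + 35)*(42 - 3) = -50*39 = -5*390 = -1950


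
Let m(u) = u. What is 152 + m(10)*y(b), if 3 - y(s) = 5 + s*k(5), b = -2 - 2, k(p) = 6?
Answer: 372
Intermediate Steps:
b = -4
y(s) = -2 - 6*s (y(s) = 3 - (5 + s*6) = 3 - (5 + 6*s) = 3 + (-5 - 6*s) = -2 - 6*s)
152 + m(10)*y(b) = 152 + 10*(-2 - 6*(-4)) = 152 + 10*(-2 + 24) = 152 + 10*22 = 152 + 220 = 372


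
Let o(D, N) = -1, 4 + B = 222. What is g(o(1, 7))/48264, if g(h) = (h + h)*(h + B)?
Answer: -217/24132 ≈ -0.0089922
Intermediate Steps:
B = 218 (B = -4 + 222 = 218)
g(h) = 2*h*(218 + h) (g(h) = (h + h)*(h + 218) = (2*h)*(218 + h) = 2*h*(218 + h))
g(o(1, 7))/48264 = (2*(-1)*(218 - 1))/48264 = (2*(-1)*217)*(1/48264) = -434*1/48264 = -217/24132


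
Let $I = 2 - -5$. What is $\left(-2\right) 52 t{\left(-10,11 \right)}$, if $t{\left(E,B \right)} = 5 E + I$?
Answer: $4472$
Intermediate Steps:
$I = 7$ ($I = 2 + 5 = 7$)
$t{\left(E,B \right)} = 7 + 5 E$ ($t{\left(E,B \right)} = 5 E + 7 = 7 + 5 E$)
$\left(-2\right) 52 t{\left(-10,11 \right)} = \left(-2\right) 52 \left(7 + 5 \left(-10\right)\right) = - 104 \left(7 - 50\right) = \left(-104\right) \left(-43\right) = 4472$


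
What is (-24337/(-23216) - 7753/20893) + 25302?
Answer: 12273111349469/485051888 ≈ 25303.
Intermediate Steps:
(-24337/(-23216) - 7753/20893) + 25302 = (-24337*(-1/23216) - 7753*1/20893) + 25302 = (24337/23216 - 7753/20893) + 25302 = 328479293/485051888 + 25302 = 12273111349469/485051888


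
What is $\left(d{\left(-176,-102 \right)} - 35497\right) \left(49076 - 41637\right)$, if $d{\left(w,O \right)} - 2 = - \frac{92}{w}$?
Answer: $- \frac{11617910323}{44} \approx -2.6404 \cdot 10^{8}$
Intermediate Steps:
$d{\left(w,O \right)} = 2 - \frac{92}{w}$
$\left(d{\left(-176,-102 \right)} - 35497\right) \left(49076 - 41637\right) = \left(\left(2 - \frac{92}{-176}\right) - 35497\right) \left(49076 - 41637\right) = \left(\left(2 - - \frac{23}{44}\right) - 35497\right) 7439 = \left(\left(2 + \frac{23}{44}\right) - 35497\right) 7439 = \left(\frac{111}{44} - 35497\right) 7439 = \left(- \frac{1561757}{44}\right) 7439 = - \frac{11617910323}{44}$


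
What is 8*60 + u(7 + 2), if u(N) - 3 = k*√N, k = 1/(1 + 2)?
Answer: 484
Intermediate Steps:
k = ⅓ (k = 1/3 = ⅓ ≈ 0.33333)
u(N) = 3 + √N/3
8*60 + u(7 + 2) = 8*60 + (3 + √(7 + 2)/3) = 480 + (3 + √9/3) = 480 + (3 + (⅓)*3) = 480 + (3 + 1) = 480 + 4 = 484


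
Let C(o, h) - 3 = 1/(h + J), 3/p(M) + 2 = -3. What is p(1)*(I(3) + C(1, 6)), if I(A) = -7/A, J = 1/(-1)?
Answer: -13/25 ≈ -0.52000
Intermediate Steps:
p(M) = -⅗ (p(M) = 3/(-2 - 3) = 3/(-5) = 3*(-⅕) = -⅗)
J = -1
C(o, h) = 3 + 1/(-1 + h) (C(o, h) = 3 + 1/(h - 1) = 3 + 1/(-1 + h))
p(1)*(I(3) + C(1, 6)) = -3*(-7/3 + (-2 + 3*6)/(-1 + 6))/5 = -3*(-7*⅓ + (-2 + 18)/5)/5 = -3*(-7/3 + (⅕)*16)/5 = -3*(-7/3 + 16/5)/5 = -⅗*13/15 = -13/25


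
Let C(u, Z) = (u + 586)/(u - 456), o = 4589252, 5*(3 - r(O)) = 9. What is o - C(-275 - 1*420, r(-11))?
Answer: 5282228943/1151 ≈ 4.5892e+6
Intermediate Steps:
r(O) = 6/5 (r(O) = 3 - ⅕*9 = 3 - 9/5 = 6/5)
C(u, Z) = (586 + u)/(-456 + u)
o - C(-275 - 1*420, r(-11)) = 4589252 - (586 + (-275 - 1*420))/(-456 + (-275 - 1*420)) = 4589252 - (586 + (-275 - 420))/(-456 + (-275 - 420)) = 4589252 - (586 - 695)/(-456 - 695) = 4589252 - (-109)/(-1151) = 4589252 - (-1)*(-109)/1151 = 4589252 - 1*109/1151 = 4589252 - 109/1151 = 5282228943/1151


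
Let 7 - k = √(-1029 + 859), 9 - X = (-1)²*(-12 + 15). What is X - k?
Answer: -1 + I*√170 ≈ -1.0 + 13.038*I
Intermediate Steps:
X = 6 (X = 9 - (-1)²*(-12 + 15) = 9 - 3 = 6)
k = 7 - I*√170 (k = 7 - √(-1029 + 859) = 7 - √(-170) = 7 - I*√170 ≈ 7.0 - 13.038*I)
X - k = 6 - (7 - I*√170) = 6 + (-7 + I*√170) = -1 + I*√170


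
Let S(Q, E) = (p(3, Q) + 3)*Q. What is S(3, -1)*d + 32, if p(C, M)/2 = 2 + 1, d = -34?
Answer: -886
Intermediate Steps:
p(C, M) = 6 (p(C, M) = 2*(2 + 1) = 2*3 = 6)
S(Q, E) = 9*Q (S(Q, E) = (6 + 3)*Q = 9*Q)
S(3, -1)*d + 32 = (9*3)*(-34) + 32 = 27*(-34) + 32 = -918 + 32 = -886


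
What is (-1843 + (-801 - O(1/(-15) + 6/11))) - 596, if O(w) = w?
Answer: -534679/165 ≈ -3240.5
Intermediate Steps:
(-1843 + (-801 - O(1/(-15) + 6/11))) - 596 = (-1843 + (-801 - (1/(-15) + 6/11))) - 596 = (-1843 + (-801 - (1*(-1/15) + 6*(1/11)))) - 596 = (-1843 + (-801 - (-1/15 + 6/11))) - 596 = (-1843 + (-801 - 1*79/165)) - 596 = (-1843 + (-801 - 79/165)) - 596 = (-1843 - 132244/165) - 596 = -436339/165 - 596 = -534679/165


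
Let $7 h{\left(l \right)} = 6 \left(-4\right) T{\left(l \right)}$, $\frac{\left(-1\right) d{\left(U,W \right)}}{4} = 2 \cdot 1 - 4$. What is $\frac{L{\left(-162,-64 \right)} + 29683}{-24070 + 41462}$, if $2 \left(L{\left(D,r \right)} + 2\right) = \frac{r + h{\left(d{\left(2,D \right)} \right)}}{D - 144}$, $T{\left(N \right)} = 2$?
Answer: $\frac{31788475}{18626832} \approx 1.7066$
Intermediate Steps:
$d{\left(U,W \right)} = 8$ ($d{\left(U,W \right)} = - 4 \left(2 \cdot 1 - 4\right) = - 4 \left(2 - 4\right) = \left(-4\right) \left(-2\right) = 8$)
$h{\left(l \right)} = - \frac{48}{7}$ ($h{\left(l \right)} = \frac{6 \left(-4\right) 2}{7} = \frac{\left(-24\right) 2}{7} = \frac{1}{7} \left(-48\right) = - \frac{48}{7}$)
$L{\left(D,r \right)} = -2 + \frac{- \frac{48}{7} + r}{2 \left(-144 + D\right)}$ ($L{\left(D,r \right)} = -2 + \frac{\left(r - \frac{48}{7}\right) \frac{1}{D - 144}}{2} = -2 + \frac{\left(- \frac{48}{7} + r\right) \frac{1}{-144 + D}}{2} = -2 + \frac{\frac{1}{-144 + D} \left(- \frac{48}{7} + r\right)}{2} = -2 + \frac{- \frac{48}{7} + r}{2 \left(-144 + D\right)}$)
$\frac{L{\left(-162,-64 \right)} + 29683}{-24070 + 41462} = \frac{\frac{3984 - -4536 + 7 \left(-64\right)}{14 \left(-144 - 162\right)} + 29683}{-24070 + 41462} = \frac{\frac{3984 + 4536 - 448}{14 \left(-306\right)} + 29683}{17392} = \left(\frac{1}{14} \left(- \frac{1}{306}\right) 8072 + 29683\right) \frac{1}{17392} = \left(- \frac{2018}{1071} + 29683\right) \frac{1}{17392} = \frac{31788475}{1071} \cdot \frac{1}{17392} = \frac{31788475}{18626832}$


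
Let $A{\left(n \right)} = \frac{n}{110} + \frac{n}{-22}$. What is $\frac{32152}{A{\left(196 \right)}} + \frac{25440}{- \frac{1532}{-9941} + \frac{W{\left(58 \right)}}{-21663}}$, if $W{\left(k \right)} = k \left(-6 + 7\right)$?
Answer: $\frac{643449542545}{3935827} \approx 1.6349 \cdot 10^{5}$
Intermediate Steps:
$W{\left(k \right)} = k$ ($W{\left(k \right)} = k 1 = k$)
$A{\left(n \right)} = - \frac{2 n}{55}$ ($A{\left(n \right)} = n \frac{1}{110} + n \left(- \frac{1}{22}\right) = \frac{n}{110} - \frac{n}{22} = - \frac{2 n}{55}$)
$\frac{32152}{A{\left(196 \right)}} + \frac{25440}{- \frac{1532}{-9941} + \frac{W{\left(58 \right)}}{-21663}} = \frac{32152}{\left(- \frac{2}{55}\right) 196} + \frac{25440}{- \frac{1532}{-9941} + \frac{58}{-21663}} = \frac{32152}{- \frac{392}{55}} + \frac{25440}{\left(-1532\right) \left(- \frac{1}{9941}\right) + 58 \left(- \frac{1}{21663}\right)} = 32152 \left(- \frac{55}{392}\right) + \frac{25440}{\frac{1532}{9941} - \frac{2}{747}} = - \frac{221045}{49} + \frac{25440}{\frac{1124522}{7425927}} = - \frac{221045}{49} + 25440 \cdot \frac{7425927}{1124522} = - \frac{221045}{49} + \frac{94457791440}{562261} = \frac{643449542545}{3935827}$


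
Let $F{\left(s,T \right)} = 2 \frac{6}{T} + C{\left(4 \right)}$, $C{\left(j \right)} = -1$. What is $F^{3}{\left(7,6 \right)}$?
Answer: $1$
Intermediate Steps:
$F{\left(s,T \right)} = -1 + \frac{12}{T}$ ($F{\left(s,T \right)} = 2 \frac{6}{T} - 1 = \frac{12}{T} - 1 = -1 + \frac{12}{T}$)
$F^{3}{\left(7,6 \right)} = \left(\frac{12 - 6}{6}\right)^{3} = \left(\frac{1}{6} \cdot 6\right)^{3} = 1^{3} = 1$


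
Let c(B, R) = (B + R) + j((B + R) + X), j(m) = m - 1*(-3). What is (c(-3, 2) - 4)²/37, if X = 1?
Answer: 4/37 ≈ 0.10811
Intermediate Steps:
j(m) = 3 + m (j(m) = m + 3 = 3 + m)
c(B, R) = 4 + 2*B + 2*R (c(B, R) = (B + R) + (3 + ((B + R) + 1)) = (B + R) + (3 + (1 + B + R)) = (B + R) + (4 + B + R) = 4 + 2*B + 2*R)
(c(-3, 2) - 4)²/37 = ((4 + 2*(-3) + 2*2) - 4)²/37 = ((4 - 6 + 4) - 4)²*(1/37) = (2 - 4)²*(1/37) = (-2)²*(1/37) = 4*(1/37) = 4/37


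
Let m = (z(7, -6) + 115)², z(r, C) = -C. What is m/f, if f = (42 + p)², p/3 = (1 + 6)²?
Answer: 14641/35721 ≈ 0.40987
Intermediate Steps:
p = 147 (p = 3*(1 + 6)² = 3*7² = 3*49 = 147)
m = 14641 (m = (-1*(-6) + 115)² = (6 + 115)² = 121² = 14641)
f = 35721 (f = (42 + 147)² = 189² = 35721)
m/f = 14641/35721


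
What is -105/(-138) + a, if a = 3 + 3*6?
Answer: 1001/46 ≈ 21.761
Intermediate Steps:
a = 21 (a = 3 + 18 = 21)
-105/(-138) + a = -105/(-138) + 21 = -105*(-1)/138 + 21 = -1*(-35/46) + 21 = 35/46 + 21 = 1001/46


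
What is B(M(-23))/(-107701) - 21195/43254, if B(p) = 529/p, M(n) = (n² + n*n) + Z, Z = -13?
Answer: -88350670283/180301167090 ≈ -0.49002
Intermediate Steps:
M(n) = -13 + 2*n² (M(n) = (n² + n*n) - 13 = (n² + n²) - 13 = 2*n² - 13 = -13 + 2*n²)
B(M(-23))/(-107701) - 21195/43254 = (529/(-13 + 2*(-23)²))/(-107701) - 21195/43254 = (529/(-13 + 2*529))*(-1/107701) - 21195*1/43254 = (529/(-13 + 1058))*(-1/107701) - 785/1602 = (529/1045)*(-1/107701) - 785/1602 = -529/112547545 - 785/1602 = -88350670283/180301167090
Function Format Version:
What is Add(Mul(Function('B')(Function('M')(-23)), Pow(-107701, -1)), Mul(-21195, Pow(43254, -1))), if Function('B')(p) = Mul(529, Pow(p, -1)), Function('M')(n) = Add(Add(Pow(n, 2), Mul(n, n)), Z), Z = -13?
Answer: Rational(-88350670283, 180301167090) ≈ -0.49002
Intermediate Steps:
Function('M')(n) = Add(-13, Mul(2, Pow(n, 2))) (Function('M')(n) = Add(Add(Pow(n, 2), Mul(n, n)), -13) = Add(Add(Pow(n, 2), Pow(n, 2)), -13) = Add(Mul(2, Pow(n, 2)), -13) = Add(-13, Mul(2, Pow(n, 2))))
Add(Mul(Function('B')(Function('M')(-23)), Pow(-107701, -1)), Mul(-21195, Pow(43254, -1))) = Add(Mul(Mul(529, Pow(Add(-13, Mul(2, Pow(-23, 2))), -1)), Pow(-107701, -1)), Mul(-21195, Pow(43254, -1))) = Add(Mul(Mul(529, Pow(Add(-13, Mul(2, 529)), -1)), Rational(-1, 107701)), Mul(-21195, Rational(1, 43254))) = Add(Mul(Mul(529, Pow(Add(-13, 1058), -1)), Rational(-1, 107701)), Rational(-785, 1602)) = Add(Mul(Mul(529, Pow(1045, -1)), Rational(-1, 107701)), Rational(-785, 1602)) = Add(Mul(Mul(529, Rational(1, 1045)), Rational(-1, 107701)), Rational(-785, 1602)) = Add(Mul(Rational(529, 1045), Rational(-1, 107701)), Rational(-785, 1602)) = Add(Rational(-529, 112547545), Rational(-785, 1602)) = Rational(-88350670283, 180301167090)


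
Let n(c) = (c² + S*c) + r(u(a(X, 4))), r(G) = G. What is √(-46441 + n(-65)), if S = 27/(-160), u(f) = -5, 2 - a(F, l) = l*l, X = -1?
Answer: I*√2701442/8 ≈ 205.45*I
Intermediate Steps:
a(F, l) = 2 - l² (a(F, l) = 2 - l*l = 2 - l²)
S = -27/160 (S = 27*(-1/160) = -27/160 ≈ -0.16875)
n(c) = -5 + c² - 27*c/160 (n(c) = (c² - 27*c/160) - 5 = -5 + c² - 27*c/160)
√(-46441 + n(-65)) = √(-46441 + (-5 + (-65)² - 27/160*(-65))) = √(-46441 + (-5 + 4225 + 351/32)) = √(-46441 + 135391/32) = √(-1350721/32) = I*√2701442/8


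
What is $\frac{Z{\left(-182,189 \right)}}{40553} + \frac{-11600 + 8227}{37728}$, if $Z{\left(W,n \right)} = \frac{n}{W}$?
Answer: $- \frac{1778717825}{19889786592} \approx -0.089429$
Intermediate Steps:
$\frac{Z{\left(-182,189 \right)}}{40553} + \frac{-11600 + 8227}{37728} = \frac{189 \frac{1}{-182}}{40553} + \frac{-11600 + 8227}{37728} = 189 \left(- \frac{1}{182}\right) \frac{1}{40553} - \frac{3373}{37728} = \left(- \frac{27}{26}\right) \frac{1}{40553} - \frac{3373}{37728} = - \frac{27}{1054378} - \frac{3373}{37728} = - \frac{1778717825}{19889786592}$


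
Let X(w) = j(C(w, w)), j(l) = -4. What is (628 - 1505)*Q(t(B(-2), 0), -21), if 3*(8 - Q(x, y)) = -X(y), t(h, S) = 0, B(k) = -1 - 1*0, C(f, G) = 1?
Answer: -17540/3 ≈ -5846.7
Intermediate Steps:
X(w) = -4
B(k) = -1 (B(k) = -1 + 0 = -1)
Q(x, y) = 20/3 (Q(x, y) = 8 - (-1)*(-4)/3 = 8 - ⅓*4 = 8 - 4/3 = 20/3)
(628 - 1505)*Q(t(B(-2), 0), -21) = (628 - 1505)*(20/3) = -877*20/3 = -17540/3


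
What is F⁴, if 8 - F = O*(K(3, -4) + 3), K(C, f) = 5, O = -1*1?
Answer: 65536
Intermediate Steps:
O = -1
F = 16 (F = 8 - (-1)*(5 + 3) = 8 - (-1)*8 = 8 - 1*(-8) = 8 + 8 = 16)
F⁴ = 16⁴ = 65536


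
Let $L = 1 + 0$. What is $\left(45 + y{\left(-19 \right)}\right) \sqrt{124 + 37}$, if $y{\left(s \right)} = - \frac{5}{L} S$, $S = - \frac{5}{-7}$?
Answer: $\frac{290 \sqrt{161}}{7} \approx 525.67$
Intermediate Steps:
$L = 1$
$S = \frac{5}{7}$ ($S = \left(-5\right) \left(- \frac{1}{7}\right) = \frac{5}{7} \approx 0.71429$)
$y{\left(s \right)} = - \frac{25}{7}$ ($y{\left(s \right)} = - \frac{5}{1} \cdot \frac{5}{7} = \left(-5\right) 1 \cdot \frac{5}{7} = \left(-5\right) \frac{5}{7} = - \frac{25}{7}$)
$\left(45 + y{\left(-19 \right)}\right) \sqrt{124 + 37} = \left(45 - \frac{25}{7}\right) \sqrt{124 + 37} = \frac{290 \sqrt{161}}{7}$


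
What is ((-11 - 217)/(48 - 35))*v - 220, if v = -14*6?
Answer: 16292/13 ≈ 1253.2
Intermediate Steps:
v = -84
((-11 - 217)/(48 - 35))*v - 220 = ((-11 - 217)/(48 - 35))*(-84) - 220 = -228/13*(-84) - 220 = 19152/13 - 220 = 16292/13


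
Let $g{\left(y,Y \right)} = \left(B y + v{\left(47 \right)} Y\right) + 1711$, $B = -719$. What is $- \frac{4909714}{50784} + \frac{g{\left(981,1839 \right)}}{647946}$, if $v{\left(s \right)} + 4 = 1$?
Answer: $- \frac{268103563927}{2742107472} \approx -97.773$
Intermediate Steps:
$v{\left(s \right)} = -3$ ($v{\left(s \right)} = -4 + 1 = -3$)
$g{\left(y,Y \right)} = 1711 - 719 y - 3 Y$ ($g{\left(y,Y \right)} = \left(- 719 y - 3 Y\right) + 1711 = 1711 - 719 y - 3 Y$)
$- \frac{4909714}{50784} + \frac{g{\left(981,1839 \right)}}{647946} = - \frac{4909714}{50784} + \frac{1711 - 705339 - 5517}{647946} = \left(-4909714\right) \frac{1}{50784} + \left(1711 - 705339 - 5517\right) \frac{1}{647946} = - \frac{2454857}{25392} - \frac{709145}{647946} = - \frac{268103563927}{2742107472}$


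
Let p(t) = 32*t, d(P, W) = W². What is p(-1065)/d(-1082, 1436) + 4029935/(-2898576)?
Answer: -525556019615/373571373456 ≈ -1.4068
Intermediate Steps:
p(-1065)/d(-1082, 1436) + 4029935/(-2898576) = (32*(-1065))/(1436²) + 4029935/(-2898576) = -34080/2062096 + 4029935*(-1/2898576) = -34080*1/2062096 - 4029935/2898576 = -2130/128881 - 4029935/2898576 = -525556019615/373571373456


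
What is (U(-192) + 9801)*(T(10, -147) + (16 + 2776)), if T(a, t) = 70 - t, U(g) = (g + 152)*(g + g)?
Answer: 75709449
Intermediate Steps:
U(g) = 2*g*(152 + g) (U(g) = (152 + g)*(2*g) = 2*g*(152 + g))
(U(-192) + 9801)*(T(10, -147) + (16 + 2776)) = (2*(-192)*(152 - 192) + 9801)*((70 - 1*(-147)) + (16 + 2776)) = (2*(-192)*(-40) + 9801)*((70 + 147) + 2792) = (15360 + 9801)*(217 + 2792) = 25161*3009 = 75709449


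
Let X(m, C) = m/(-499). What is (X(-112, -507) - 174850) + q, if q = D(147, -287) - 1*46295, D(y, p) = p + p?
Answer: -110637669/499 ≈ -2.2172e+5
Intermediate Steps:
X(m, C) = -m/499 (X(m, C) = m*(-1/499) = -m/499)
D(y, p) = 2*p
q = -46869 (q = 2*(-287) - 1*46295 = -574 - 46295 = -46869)
(X(-112, -507) - 174850) + q = (-1/499*(-112) - 174850) - 46869 = (112/499 - 174850) - 46869 = -87250038/499 - 46869 = -110637669/499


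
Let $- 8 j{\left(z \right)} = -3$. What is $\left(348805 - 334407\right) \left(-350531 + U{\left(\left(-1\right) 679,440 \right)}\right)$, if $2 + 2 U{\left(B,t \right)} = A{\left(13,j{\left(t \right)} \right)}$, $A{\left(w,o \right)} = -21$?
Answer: $-5047110915$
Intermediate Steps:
$j{\left(z \right)} = \frac{3}{8}$ ($j{\left(z \right)} = \left(- \frac{1}{8}\right) \left(-3\right) = \frac{3}{8}$)
$U{\left(B,t \right)} = - \frac{23}{2}$ ($U{\left(B,t \right)} = -1 + \frac{1}{2} \left(-21\right) = -1 - \frac{21}{2} = - \frac{23}{2}$)
$\left(348805 - 334407\right) \left(-350531 + U{\left(\left(-1\right) 679,440 \right)}\right) = \left(348805 - 334407\right) \left(-350531 - \frac{23}{2}\right) = 14398 \left(- \frac{701085}{2}\right) = -5047110915$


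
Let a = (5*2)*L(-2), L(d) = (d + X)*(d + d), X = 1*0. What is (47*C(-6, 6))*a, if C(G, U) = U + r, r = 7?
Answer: 48880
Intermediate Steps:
X = 0
L(d) = 2*d**2 (L(d) = (d + 0)*(d + d) = d*(2*d) = 2*d**2)
C(G, U) = 7 + U (C(G, U) = U + 7 = 7 + U)
a = 80 (a = (5*2)*(2*(-2)**2) = 10*(2*4) = 10*8 = 80)
(47*C(-6, 6))*a = (47*(7 + 6))*80 = (47*13)*80 = 611*80 = 48880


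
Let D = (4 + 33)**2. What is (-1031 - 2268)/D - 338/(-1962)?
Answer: -3004958/1342989 ≈ -2.2375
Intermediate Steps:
D = 1369 (D = 37**2 = 1369)
(-1031 - 2268)/D - 338/(-1962) = (-1031 - 2268)/1369 - 338/(-1962) = -3299*1/1369 - 338*(-1/1962) = -3299/1369 + 169/981 = -3004958/1342989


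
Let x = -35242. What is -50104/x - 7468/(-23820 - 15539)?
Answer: 1117615296/693544939 ≈ 1.6115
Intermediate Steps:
-50104/x - 7468/(-23820 - 15539) = -50104/(-35242) - 7468/(-23820 - 15539) = -50104*(-1/35242) - 7468/(-39359) = 25052/17621 - 7468*(-1/39359) = 25052/17621 + 7468/39359 = 1117615296/693544939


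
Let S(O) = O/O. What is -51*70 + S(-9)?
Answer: -3569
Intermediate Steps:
S(O) = 1
-51*70 + S(-9) = -51*70 + 1 = -3570 + 1 = -3569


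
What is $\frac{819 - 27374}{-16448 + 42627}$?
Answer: $- \frac{565}{557} \approx -1.0144$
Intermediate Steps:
$\frac{819 - 27374}{-16448 + 42627} = - \frac{26555}{26179} = \left(-26555\right) \frac{1}{26179} = - \frac{565}{557}$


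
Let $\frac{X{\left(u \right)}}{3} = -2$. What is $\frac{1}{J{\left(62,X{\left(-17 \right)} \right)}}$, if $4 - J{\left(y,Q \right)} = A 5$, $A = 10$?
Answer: $- \frac{1}{46} \approx -0.021739$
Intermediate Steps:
$X{\left(u \right)} = -6$ ($X{\left(u \right)} = 3 \left(-2\right) = -6$)
$J{\left(y,Q \right)} = -46$ ($J{\left(y,Q \right)} = 4 - 10 \cdot 5 = 4 - 50 = -46$)
$\frac{1}{J{\left(62,X{\left(-17 \right)} \right)}} = \frac{1}{-46} = - \frac{1}{46}$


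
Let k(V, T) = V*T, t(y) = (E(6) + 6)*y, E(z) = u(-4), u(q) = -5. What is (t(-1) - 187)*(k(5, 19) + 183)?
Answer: -52264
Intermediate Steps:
E(z) = -5
t(y) = y (t(y) = (-5 + 6)*y = 1*y = y)
k(V, T) = T*V
(t(-1) - 187)*(k(5, 19) + 183) = (-1 - 187)*(19*5 + 183) = -188*(95 + 183) = -188*278 = -52264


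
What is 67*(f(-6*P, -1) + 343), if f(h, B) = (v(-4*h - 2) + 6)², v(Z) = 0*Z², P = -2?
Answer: 25393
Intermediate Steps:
v(Z) = 0
f(h, B) = 36 (f(h, B) = (0 + 6)² = 6² = 36)
67*(f(-6*P, -1) + 343) = 67*(36 + 343) = 67*379 = 25393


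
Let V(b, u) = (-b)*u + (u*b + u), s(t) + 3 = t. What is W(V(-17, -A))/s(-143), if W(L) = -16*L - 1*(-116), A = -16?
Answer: 70/73 ≈ 0.95890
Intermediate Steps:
s(t) = -3 + t
V(b, u) = u (V(b, u) = -b*u + (b*u + u) = -b*u + (u + b*u) = u)
W(L) = 116 - 16*L (W(L) = -16*L + 116 = 116 - 16*L)
W(V(-17, -A))/s(-143) = (116 - (-16)*(-16))/(-3 - 143) = (116 - 16*16)/(-146) = (116 - 256)*(-1/146) = -140*(-1/146) = 70/73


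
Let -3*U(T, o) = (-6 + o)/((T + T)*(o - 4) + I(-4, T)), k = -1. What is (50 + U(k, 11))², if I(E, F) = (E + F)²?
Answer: 2706025/1089 ≈ 2484.9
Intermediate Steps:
U(T, o) = -(-6 + o)/(3*((-4 + T)² + 2*T*(-4 + o))) (U(T, o) = -(-6 + o)/(3*((T + T)*(o - 4) + (-4 + T)²)) = -(-6 + o)/(3*((2*T)*(-4 + o) + (-4 + T)²)) = -(-6 + o)/(3*(2*T*(-4 + o) + (-4 + T)²)) = -(-6 + o)/(3*((-4 + T)² + 2*T*(-4 + o))))
(50 + U(k, 11))² = (50 + (6 - 1*11)/(3*((-4 - 1)² - 8*(-1) + 2*(-1)*11)))² = (50 + (6 - 11)/(3*((-5)² + 8 - 22)))² = (50 + (⅓)*(-5)/(25 + 8 - 22))² = (50 + (⅓)*(-5)/11)² = (50 + (⅓)*(1/11)*(-5))² = (50 - 5/33)² = (1645/33)² = 2706025/1089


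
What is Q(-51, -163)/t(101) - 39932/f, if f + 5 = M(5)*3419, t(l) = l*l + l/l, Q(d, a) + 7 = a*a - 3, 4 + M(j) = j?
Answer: -158356919/17414814 ≈ -9.0932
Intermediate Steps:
M(j) = -4 + j
Q(d, a) = -10 + a² (Q(d, a) = -7 + (a*a - 3) = -7 + (a² - 3) = -7 + (-3 + a²) = -10 + a²)
t(l) = 1 + l² (t(l) = l² + 1 = 1 + l²)
f = 3414 (f = -5 + (-4 + 5)*3419 = -5 + 1*3419 = -5 + 3419 = 3414)
Q(-51, -163)/t(101) - 39932/f = (-10 + (-163)²)/(1 + 101²) - 39932/3414 = (-10 + 26569)/(1 + 10201) - 39932*1/3414 = 26559/10202 - 19966/1707 = -158356919/17414814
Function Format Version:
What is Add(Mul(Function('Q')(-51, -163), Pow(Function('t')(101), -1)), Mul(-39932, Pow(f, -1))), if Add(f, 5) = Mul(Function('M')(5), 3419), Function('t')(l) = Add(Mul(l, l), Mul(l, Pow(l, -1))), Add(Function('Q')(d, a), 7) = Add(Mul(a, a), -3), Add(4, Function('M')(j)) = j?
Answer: Rational(-158356919, 17414814) ≈ -9.0932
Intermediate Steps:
Function('M')(j) = Add(-4, j)
Function('Q')(d, a) = Add(-10, Pow(a, 2)) (Function('Q')(d, a) = Add(-7, Add(Mul(a, a), -3)) = Add(-7, Add(Pow(a, 2), -3)) = Add(-7, Add(-3, Pow(a, 2))) = Add(-10, Pow(a, 2)))
Function('t')(l) = Add(1, Pow(l, 2)) (Function('t')(l) = Add(Pow(l, 2), 1) = Add(1, Pow(l, 2)))
f = 3414 (f = Add(-5, Mul(Add(-4, 5), 3419)) = Add(-5, Mul(1, 3419)) = Add(-5, 3419) = 3414)
Add(Mul(Function('Q')(-51, -163), Pow(Function('t')(101), -1)), Mul(-39932, Pow(f, -1))) = Add(Mul(Add(-10, Pow(-163, 2)), Pow(Add(1, Pow(101, 2)), -1)), Mul(-39932, Pow(3414, -1))) = Add(Mul(Add(-10, 26569), Pow(Add(1, 10201), -1)), Mul(-39932, Rational(1, 3414))) = Add(Mul(26559, Pow(10202, -1)), Rational(-19966, 1707)) = Add(Mul(26559, Rational(1, 10202)), Rational(-19966, 1707)) = Add(Rational(26559, 10202), Rational(-19966, 1707)) = Rational(-158356919, 17414814)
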